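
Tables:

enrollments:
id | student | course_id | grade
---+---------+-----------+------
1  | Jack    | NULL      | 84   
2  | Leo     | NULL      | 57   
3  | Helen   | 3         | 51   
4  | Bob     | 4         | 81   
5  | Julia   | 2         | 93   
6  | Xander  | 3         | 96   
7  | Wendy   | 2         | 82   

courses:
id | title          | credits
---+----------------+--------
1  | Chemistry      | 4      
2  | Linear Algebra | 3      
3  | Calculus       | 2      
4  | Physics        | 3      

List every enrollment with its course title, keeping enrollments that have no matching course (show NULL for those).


LEFT JOIN keeps every row from enrollments (the left table); where course_id has no match in courses, the course columns become NULL. Walk through each enrollment:
  - enrollment 1 (Jack): course_id=NULL, no match -> kept with NULL
  - enrollment 2 (Leo): course_id=NULL, no match -> kept with NULL
  - enrollment 3 (Helen): course_id=3 -> matches Calculus
  - enrollment 4 (Bob): course_id=4 -> matches Physics
  - enrollment 5 (Julia): course_id=2 -> matches Linear Algebra
  - enrollment 6 (Xander): course_id=3 -> matches Calculus
  - enrollment 7 (Wendy): course_id=2 -> matches Linear Algebra
All 7 rows appear; 2 have NULL course.

SQL:
SELECT a.student, b.title AS course
FROM enrollments a
LEFT JOIN courses b ON a.course_id = b.id

Result:
student | course        
--------+---------------
Jack    | NULL          
Leo     | NULL          
Helen   | Calculus      
Bob     | Physics       
Julia   | Linear Algebra
Xander  | Calculus      
Wendy   | Linear Algebra


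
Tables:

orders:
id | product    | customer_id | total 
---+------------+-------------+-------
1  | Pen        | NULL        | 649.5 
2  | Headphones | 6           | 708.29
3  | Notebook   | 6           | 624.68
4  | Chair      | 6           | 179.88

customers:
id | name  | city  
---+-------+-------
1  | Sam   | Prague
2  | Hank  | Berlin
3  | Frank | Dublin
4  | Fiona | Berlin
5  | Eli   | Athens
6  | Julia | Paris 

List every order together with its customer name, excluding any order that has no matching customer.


INNER JOIN keeps only orders rows whose customer_id matches an id in customers. Walk through each order:
  - order 1 (Pen): customer_id=NULL, no match -> dropped
  - order 2 (Headphones): customer_id=6 -> matches Julia
  - order 3 (Notebook): customer_id=6 -> matches Julia
  - order 4 (Chair): customer_id=6 -> matches Julia
So 1 of 4 rows is dropped.

SQL:
SELECT a.product, b.name AS customer
FROM orders a
INNER JOIN customers b ON a.customer_id = b.id

Result:
product    | customer
-----------+---------
Headphones | Julia   
Notebook   | Julia   
Chair      | Julia   


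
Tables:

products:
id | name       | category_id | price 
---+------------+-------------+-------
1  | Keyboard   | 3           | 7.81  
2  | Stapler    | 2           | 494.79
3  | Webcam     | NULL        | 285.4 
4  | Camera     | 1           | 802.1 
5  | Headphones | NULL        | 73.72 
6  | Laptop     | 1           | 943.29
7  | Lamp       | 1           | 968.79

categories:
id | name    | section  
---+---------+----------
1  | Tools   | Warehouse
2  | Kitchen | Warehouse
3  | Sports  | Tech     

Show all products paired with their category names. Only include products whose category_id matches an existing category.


INNER JOIN keeps only products rows whose category_id matches an id in categories. Walk through each product:
  - product 1 (Keyboard): category_id=3 -> matches Sports
  - product 2 (Stapler): category_id=2 -> matches Kitchen
  - product 3 (Webcam): category_id=NULL, no match -> dropped
  - product 4 (Camera): category_id=1 -> matches Tools
  - product 5 (Headphones): category_id=NULL, no match -> dropped
  - product 6 (Laptop): category_id=1 -> matches Tools
  - product 7 (Lamp): category_id=1 -> matches Tools
So 2 of 7 rows are dropped.

SQL:
SELECT a.name, b.name AS category
FROM products a
INNER JOIN categories b ON a.category_id = b.id

Result:
name     | category
---------+---------
Keyboard | Sports  
Stapler  | Kitchen 
Camera   | Tools   
Laptop   | Tools   
Lamp     | Tools   


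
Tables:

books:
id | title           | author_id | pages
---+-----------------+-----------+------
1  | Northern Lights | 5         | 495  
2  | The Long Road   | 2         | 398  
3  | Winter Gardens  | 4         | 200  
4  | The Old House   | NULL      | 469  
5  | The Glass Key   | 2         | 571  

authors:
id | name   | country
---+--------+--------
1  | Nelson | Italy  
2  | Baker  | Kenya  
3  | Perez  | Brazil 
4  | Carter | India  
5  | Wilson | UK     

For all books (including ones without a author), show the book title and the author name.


LEFT JOIN keeps every row from books (the left table); where author_id has no match in authors, the author columns become NULL. Walk through each book:
  - book 1 (Northern Lights): author_id=5 -> matches Wilson
  - book 2 (The Long Road): author_id=2 -> matches Baker
  - book 3 (Winter Gardens): author_id=4 -> matches Carter
  - book 4 (The Old House): author_id=NULL, no match -> kept with NULL
  - book 5 (The Glass Key): author_id=2 -> matches Baker
All 5 rows appear; 1 has NULL author.

SQL:
SELECT a.title, b.name AS author
FROM books a
LEFT JOIN authors b ON a.author_id = b.id

Result:
title           | author
----------------+-------
Northern Lights | Wilson
The Long Road   | Baker 
Winter Gardens  | Carter
The Old House   | NULL  
The Glass Key   | Baker 


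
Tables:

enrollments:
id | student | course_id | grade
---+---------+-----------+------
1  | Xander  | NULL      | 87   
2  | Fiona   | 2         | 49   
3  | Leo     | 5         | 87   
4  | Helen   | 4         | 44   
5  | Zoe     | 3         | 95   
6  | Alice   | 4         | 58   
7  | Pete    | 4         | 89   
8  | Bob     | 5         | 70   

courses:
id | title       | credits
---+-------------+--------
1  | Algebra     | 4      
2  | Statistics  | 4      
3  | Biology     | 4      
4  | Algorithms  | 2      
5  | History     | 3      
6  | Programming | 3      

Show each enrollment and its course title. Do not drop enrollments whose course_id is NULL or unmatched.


LEFT JOIN keeps every row from enrollments (the left table); where course_id has no match in courses, the course columns become NULL. Walk through each enrollment:
  - enrollment 1 (Xander): course_id=NULL, no match -> kept with NULL
  - enrollment 2 (Fiona): course_id=2 -> matches Statistics
  - enrollment 3 (Leo): course_id=5 -> matches History
  - enrollment 4 (Helen): course_id=4 -> matches Algorithms
  - enrollment 5 (Zoe): course_id=3 -> matches Biology
  - enrollment 6 (Alice): course_id=4 -> matches Algorithms
  - enrollment 7 (Pete): course_id=4 -> matches Algorithms
  - enrollment 8 (Bob): course_id=5 -> matches History
All 8 rows appear; 1 has NULL course.

SQL:
SELECT a.student, b.title AS course
FROM enrollments a
LEFT JOIN courses b ON a.course_id = b.id

Result:
student | course    
--------+-----------
Xander  | NULL      
Fiona   | Statistics
Leo     | History   
Helen   | Algorithms
Zoe     | Biology   
Alice   | Algorithms
Pete    | Algorithms
Bob     | History   


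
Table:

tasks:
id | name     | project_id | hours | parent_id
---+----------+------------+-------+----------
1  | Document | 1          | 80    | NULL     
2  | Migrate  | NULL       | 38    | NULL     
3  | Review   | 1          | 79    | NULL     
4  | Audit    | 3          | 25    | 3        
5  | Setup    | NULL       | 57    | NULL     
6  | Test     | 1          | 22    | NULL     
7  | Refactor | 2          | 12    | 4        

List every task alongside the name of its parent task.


This is a self-join: tasks is joined to a second copy of itself, matching each row's parent_id to another row's id. Use LEFT JOIN so rows with parent_id=NULL are kept.
  - task 1 (Document): parent_id=NULL -> NULL
  - task 2 (Migrate): parent_id=NULL -> NULL
  - task 3 (Review): parent_id=NULL -> NULL
  - task 4 (Audit): parent_id=3 -> Review
  - task 5 (Setup): parent_id=NULL -> NULL
  - task 6 (Test): parent_id=NULL -> NULL
  - task 7 (Refactor): parent_id=4 -> Audit

SQL:
SELECT a.name AS item, b.name AS parent
FROM tasks a
LEFT JOIN tasks b ON a.parent_id = b.id

Result:
item     | parent
---------+-------
Document | NULL  
Migrate  | NULL  
Review   | NULL  
Audit    | Review
Setup    | NULL  
Test     | NULL  
Refactor | Audit 


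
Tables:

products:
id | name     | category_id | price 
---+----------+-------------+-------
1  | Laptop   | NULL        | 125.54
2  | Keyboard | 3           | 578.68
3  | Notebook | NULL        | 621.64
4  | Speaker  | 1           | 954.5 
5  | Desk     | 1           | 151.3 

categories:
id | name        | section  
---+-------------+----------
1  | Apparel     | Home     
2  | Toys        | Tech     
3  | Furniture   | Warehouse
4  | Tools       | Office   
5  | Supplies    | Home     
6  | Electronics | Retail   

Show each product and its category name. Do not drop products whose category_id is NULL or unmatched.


LEFT JOIN keeps every row from products (the left table); where category_id has no match in categories, the category columns become NULL. Walk through each product:
  - product 1 (Laptop): category_id=NULL, no match -> kept with NULL
  - product 2 (Keyboard): category_id=3 -> matches Furniture
  - product 3 (Notebook): category_id=NULL, no match -> kept with NULL
  - product 4 (Speaker): category_id=1 -> matches Apparel
  - product 5 (Desk): category_id=1 -> matches Apparel
All 5 rows appear; 2 have NULL category.

SQL:
SELECT a.name, b.name AS category
FROM products a
LEFT JOIN categories b ON a.category_id = b.id

Result:
name     | category 
---------+----------
Laptop   | NULL     
Keyboard | Furniture
Notebook | NULL     
Speaker  | Apparel  
Desk     | Apparel  


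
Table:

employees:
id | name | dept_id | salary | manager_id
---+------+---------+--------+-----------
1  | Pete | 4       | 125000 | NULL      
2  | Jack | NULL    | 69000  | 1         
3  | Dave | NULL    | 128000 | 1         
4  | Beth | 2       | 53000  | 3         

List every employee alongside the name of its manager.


This is a self-join: employees is joined to a second copy of itself, matching each row's manager_id to another row's id. Use LEFT JOIN so rows with manager_id=NULL are kept.
  - employee 1 (Pete): manager_id=NULL -> NULL
  - employee 2 (Jack): manager_id=1 -> Pete
  - employee 3 (Dave): manager_id=1 -> Pete
  - employee 4 (Beth): manager_id=3 -> Dave

SQL:
SELECT a.name AS item, b.name AS manager
FROM employees a
LEFT JOIN employees b ON a.manager_id = b.id

Result:
item | manager
-----+--------
Pete | NULL   
Jack | Pete   
Dave | Pete   
Beth | Dave   


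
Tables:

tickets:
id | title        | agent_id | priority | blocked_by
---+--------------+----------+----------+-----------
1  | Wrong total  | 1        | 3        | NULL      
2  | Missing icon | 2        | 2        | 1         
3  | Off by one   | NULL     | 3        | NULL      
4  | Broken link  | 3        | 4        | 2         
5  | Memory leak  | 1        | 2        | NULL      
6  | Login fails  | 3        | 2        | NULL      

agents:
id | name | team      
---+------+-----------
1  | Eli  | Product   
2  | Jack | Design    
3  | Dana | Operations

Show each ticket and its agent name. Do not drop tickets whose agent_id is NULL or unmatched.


LEFT JOIN keeps every row from tickets (the left table); where agent_id has no match in agents, the agent columns become NULL. Walk through each ticket:
  - ticket 1 (Wrong total): agent_id=1 -> matches Eli
  - ticket 2 (Missing icon): agent_id=2 -> matches Jack
  - ticket 3 (Off by one): agent_id=NULL, no match -> kept with NULL
  - ticket 4 (Broken link): agent_id=3 -> matches Dana
  - ticket 5 (Memory leak): agent_id=1 -> matches Eli
  - ticket 6 (Login fails): agent_id=3 -> matches Dana
All 6 rows appear; 1 has NULL agent.

SQL:
SELECT a.title, b.name AS agent
FROM tickets a
LEFT JOIN agents b ON a.agent_id = b.id

Result:
title        | agent
-------------+------
Wrong total  | Eli  
Missing icon | Jack 
Off by one   | NULL 
Broken link  | Dana 
Memory leak  | Eli  
Login fails  | Dana 


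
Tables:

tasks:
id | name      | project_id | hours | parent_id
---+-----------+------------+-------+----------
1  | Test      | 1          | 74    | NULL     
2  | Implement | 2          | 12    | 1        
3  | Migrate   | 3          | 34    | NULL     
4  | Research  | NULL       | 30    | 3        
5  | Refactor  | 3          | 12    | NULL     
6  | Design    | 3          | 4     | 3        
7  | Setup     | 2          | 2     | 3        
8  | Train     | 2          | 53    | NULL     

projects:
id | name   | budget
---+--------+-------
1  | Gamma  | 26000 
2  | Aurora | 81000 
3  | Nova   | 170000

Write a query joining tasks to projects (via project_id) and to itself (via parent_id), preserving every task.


Two LEFT JOINs from the same base table tasks: one to projects via project_id, one to tasks itself via parent_id. Both are LEFT so every task is preserved.
Match against projects:
  - task 1 (Test): project_id=1 -> matches Gamma
  - task 2 (Implement): project_id=2 -> matches Aurora
  - task 3 (Migrate): project_id=3 -> matches Nova
  - task 4 (Research): project_id=NULL, no match -> kept with NULL
  - task 5 (Refactor): project_id=3 -> matches Nova
  - task 6 (Design): project_id=3 -> matches Nova
  - task 7 (Setup): project_id=2 -> matches Aurora
  - task 8 (Train): project_id=2 -> matches Aurora
Match against tasks (self):
  - task 1 (Test): parent_id=NULL -> NULL
  - task 2 (Implement): parent_id=1 -> Test
  - task 3 (Migrate): parent_id=NULL -> NULL
  - task 4 (Research): parent_id=3 -> Migrate
  - task 5 (Refactor): parent_id=NULL -> NULL
  - task 6 (Design): parent_id=3 -> Migrate
  - task 7 (Setup): parent_id=3 -> Migrate
  - task 8 (Train): parent_id=NULL -> NULL

SQL:
SELECT a.name, b.name AS project, c.name AS parent
FROM tasks a
LEFT JOIN projects b ON a.project_id = b.id
LEFT JOIN tasks c ON a.parent_id = c.id

Result:
name      | project | parent 
----------+---------+--------
Test      | Gamma   | NULL   
Implement | Aurora  | Test   
Migrate   | Nova    | NULL   
Research  | NULL    | Migrate
Refactor  | Nova    | NULL   
Design    | Nova    | Migrate
Setup     | Aurora  | Migrate
Train     | Aurora  | NULL   


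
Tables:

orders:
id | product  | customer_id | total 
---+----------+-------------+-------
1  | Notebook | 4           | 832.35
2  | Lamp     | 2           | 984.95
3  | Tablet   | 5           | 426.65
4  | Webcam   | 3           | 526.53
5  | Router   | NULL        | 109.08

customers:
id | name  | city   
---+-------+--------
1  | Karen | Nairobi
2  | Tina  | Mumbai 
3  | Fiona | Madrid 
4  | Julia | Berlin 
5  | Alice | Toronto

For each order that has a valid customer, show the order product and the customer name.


INNER JOIN keeps only orders rows whose customer_id matches an id in customers. Walk through each order:
  - order 1 (Notebook): customer_id=4 -> matches Julia
  - order 2 (Lamp): customer_id=2 -> matches Tina
  - order 3 (Tablet): customer_id=5 -> matches Alice
  - order 4 (Webcam): customer_id=3 -> matches Fiona
  - order 5 (Router): customer_id=NULL, no match -> dropped
So 1 of 5 rows is dropped.

SQL:
SELECT a.product, b.name AS customer
FROM orders a
INNER JOIN customers b ON a.customer_id = b.id

Result:
product  | customer
---------+---------
Notebook | Julia   
Lamp     | Tina    
Tablet   | Alice   
Webcam   | Fiona   


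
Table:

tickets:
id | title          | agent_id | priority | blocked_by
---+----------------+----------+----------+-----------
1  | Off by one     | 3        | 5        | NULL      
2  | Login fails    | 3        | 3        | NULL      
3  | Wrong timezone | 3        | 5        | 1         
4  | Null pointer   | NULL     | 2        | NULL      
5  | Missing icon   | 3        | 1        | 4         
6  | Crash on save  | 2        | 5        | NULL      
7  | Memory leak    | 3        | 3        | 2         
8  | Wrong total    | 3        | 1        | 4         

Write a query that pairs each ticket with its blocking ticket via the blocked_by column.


This is a self-join: tickets is joined to a second copy of itself, matching each row's blocked_by to another row's id. Use LEFT JOIN so rows with blocked_by=NULL are kept.
  - ticket 1 (Off by one): blocked_by=NULL -> NULL
  - ticket 2 (Login fails): blocked_by=NULL -> NULL
  - ticket 3 (Wrong timezone): blocked_by=1 -> Off by one
  - ticket 4 (Null pointer): blocked_by=NULL -> NULL
  - ticket 5 (Missing icon): blocked_by=4 -> Null pointer
  - ticket 6 (Crash on save): blocked_by=NULL -> NULL
  - ticket 7 (Memory leak): blocked_by=2 -> Login fails
  - ticket 8 (Wrong total): blocked_by=4 -> Null pointer

SQL:
SELECT a.title AS item, b.title AS blocked_by
FROM tickets a
LEFT JOIN tickets b ON a.blocked_by = b.id

Result:
item           | blocked_by  
---------------+-------------
Off by one     | NULL        
Login fails    | NULL        
Wrong timezone | Off by one  
Null pointer   | NULL        
Missing icon   | Null pointer
Crash on save  | NULL        
Memory leak    | Login fails 
Wrong total    | Null pointer


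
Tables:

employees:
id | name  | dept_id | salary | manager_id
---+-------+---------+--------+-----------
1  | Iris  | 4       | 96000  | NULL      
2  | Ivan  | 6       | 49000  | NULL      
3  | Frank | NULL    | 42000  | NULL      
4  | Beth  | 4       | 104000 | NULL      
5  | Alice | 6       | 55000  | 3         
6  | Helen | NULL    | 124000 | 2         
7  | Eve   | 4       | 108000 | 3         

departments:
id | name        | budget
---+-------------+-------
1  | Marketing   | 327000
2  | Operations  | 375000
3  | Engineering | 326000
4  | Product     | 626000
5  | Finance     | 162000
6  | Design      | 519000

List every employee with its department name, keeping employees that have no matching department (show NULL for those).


LEFT JOIN keeps every row from employees (the left table); where dept_id has no match in departments, the department columns become NULL. Walk through each employee:
  - employee 1 (Iris): dept_id=4 -> matches Product
  - employee 2 (Ivan): dept_id=6 -> matches Design
  - employee 3 (Frank): dept_id=NULL, no match -> kept with NULL
  - employee 4 (Beth): dept_id=4 -> matches Product
  - employee 5 (Alice): dept_id=6 -> matches Design
  - employee 6 (Helen): dept_id=NULL, no match -> kept with NULL
  - employee 7 (Eve): dept_id=4 -> matches Product
All 7 rows appear; 2 have NULL department.

SQL:
SELECT a.name, b.name AS department
FROM employees a
LEFT JOIN departments b ON a.dept_id = b.id

Result:
name  | department
------+-----------
Iris  | Product   
Ivan  | Design    
Frank | NULL      
Beth  | Product   
Alice | Design    
Helen | NULL      
Eve   | Product   


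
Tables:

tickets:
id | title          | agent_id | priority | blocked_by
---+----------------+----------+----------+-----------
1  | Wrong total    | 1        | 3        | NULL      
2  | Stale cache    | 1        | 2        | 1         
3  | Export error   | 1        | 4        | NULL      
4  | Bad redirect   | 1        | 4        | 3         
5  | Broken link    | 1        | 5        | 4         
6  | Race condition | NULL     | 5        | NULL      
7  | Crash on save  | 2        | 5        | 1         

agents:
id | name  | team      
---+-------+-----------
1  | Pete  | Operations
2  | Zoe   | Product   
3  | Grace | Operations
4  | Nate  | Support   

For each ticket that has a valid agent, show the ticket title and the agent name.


INNER JOIN keeps only tickets rows whose agent_id matches an id in agents. Walk through each ticket:
  - ticket 1 (Wrong total): agent_id=1 -> matches Pete
  - ticket 2 (Stale cache): agent_id=1 -> matches Pete
  - ticket 3 (Export error): agent_id=1 -> matches Pete
  - ticket 4 (Bad redirect): agent_id=1 -> matches Pete
  - ticket 5 (Broken link): agent_id=1 -> matches Pete
  - ticket 6 (Race condition): agent_id=NULL, no match -> dropped
  - ticket 7 (Crash on save): agent_id=2 -> matches Zoe
So 1 of 7 rows is dropped.

SQL:
SELECT a.title, b.name AS agent
FROM tickets a
INNER JOIN agents b ON a.agent_id = b.id

Result:
title         | agent
--------------+------
Wrong total   | Pete 
Stale cache   | Pete 
Export error  | Pete 
Bad redirect  | Pete 
Broken link   | Pete 
Crash on save | Zoe  


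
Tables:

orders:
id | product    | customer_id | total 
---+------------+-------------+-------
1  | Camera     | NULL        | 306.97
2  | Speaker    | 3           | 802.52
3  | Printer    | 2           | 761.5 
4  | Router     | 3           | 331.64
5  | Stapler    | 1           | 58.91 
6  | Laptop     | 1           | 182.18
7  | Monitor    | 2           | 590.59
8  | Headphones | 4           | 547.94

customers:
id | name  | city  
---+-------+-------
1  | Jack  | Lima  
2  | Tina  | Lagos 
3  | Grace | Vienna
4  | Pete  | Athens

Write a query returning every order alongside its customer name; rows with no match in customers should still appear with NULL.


LEFT JOIN keeps every row from orders (the left table); where customer_id has no match in customers, the customer columns become NULL. Walk through each order:
  - order 1 (Camera): customer_id=NULL, no match -> kept with NULL
  - order 2 (Speaker): customer_id=3 -> matches Grace
  - order 3 (Printer): customer_id=2 -> matches Tina
  - order 4 (Router): customer_id=3 -> matches Grace
  - order 5 (Stapler): customer_id=1 -> matches Jack
  - order 6 (Laptop): customer_id=1 -> matches Jack
  - order 7 (Monitor): customer_id=2 -> matches Tina
  - order 8 (Headphones): customer_id=4 -> matches Pete
All 8 rows appear; 1 has NULL customer.

SQL:
SELECT a.product, b.name AS customer
FROM orders a
LEFT JOIN customers b ON a.customer_id = b.id

Result:
product    | customer
-----------+---------
Camera     | NULL    
Speaker    | Grace   
Printer    | Tina    
Router     | Grace   
Stapler    | Jack    
Laptop     | Jack    
Monitor    | Tina    
Headphones | Pete    


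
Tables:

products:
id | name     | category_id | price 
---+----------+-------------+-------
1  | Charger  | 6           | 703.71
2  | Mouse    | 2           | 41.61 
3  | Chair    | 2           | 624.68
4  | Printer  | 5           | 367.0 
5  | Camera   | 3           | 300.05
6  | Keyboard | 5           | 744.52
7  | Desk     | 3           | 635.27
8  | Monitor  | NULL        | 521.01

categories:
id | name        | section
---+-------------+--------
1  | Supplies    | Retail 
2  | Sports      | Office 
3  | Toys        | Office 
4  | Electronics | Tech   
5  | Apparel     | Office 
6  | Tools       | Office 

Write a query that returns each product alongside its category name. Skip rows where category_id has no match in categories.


INNER JOIN keeps only products rows whose category_id matches an id in categories. Walk through each product:
  - product 1 (Charger): category_id=6 -> matches Tools
  - product 2 (Mouse): category_id=2 -> matches Sports
  - product 3 (Chair): category_id=2 -> matches Sports
  - product 4 (Printer): category_id=5 -> matches Apparel
  - product 5 (Camera): category_id=3 -> matches Toys
  - product 6 (Keyboard): category_id=5 -> matches Apparel
  - product 7 (Desk): category_id=3 -> matches Toys
  - product 8 (Monitor): category_id=NULL, no match -> dropped
So 1 of 8 rows is dropped.

SQL:
SELECT a.name, b.name AS category
FROM products a
INNER JOIN categories b ON a.category_id = b.id

Result:
name     | category
---------+---------
Charger  | Tools   
Mouse    | Sports  
Chair    | Sports  
Printer  | Apparel 
Camera   | Toys    
Keyboard | Apparel 
Desk     | Toys    


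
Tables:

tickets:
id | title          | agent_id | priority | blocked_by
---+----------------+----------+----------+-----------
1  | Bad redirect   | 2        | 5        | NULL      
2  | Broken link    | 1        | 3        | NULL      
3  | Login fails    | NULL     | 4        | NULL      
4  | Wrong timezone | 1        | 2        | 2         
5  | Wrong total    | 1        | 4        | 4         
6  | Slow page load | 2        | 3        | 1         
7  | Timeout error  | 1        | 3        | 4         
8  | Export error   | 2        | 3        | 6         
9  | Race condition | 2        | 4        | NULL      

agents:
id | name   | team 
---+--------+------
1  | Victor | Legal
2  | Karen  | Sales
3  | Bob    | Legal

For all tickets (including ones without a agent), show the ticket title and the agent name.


LEFT JOIN keeps every row from tickets (the left table); where agent_id has no match in agents, the agent columns become NULL. Walk through each ticket:
  - ticket 1 (Bad redirect): agent_id=2 -> matches Karen
  - ticket 2 (Broken link): agent_id=1 -> matches Victor
  - ticket 3 (Login fails): agent_id=NULL, no match -> kept with NULL
  - ticket 4 (Wrong timezone): agent_id=1 -> matches Victor
  - ticket 5 (Wrong total): agent_id=1 -> matches Victor
  - ticket 6 (Slow page load): agent_id=2 -> matches Karen
  - ticket 7 (Timeout error): agent_id=1 -> matches Victor
  - ticket 8 (Export error): agent_id=2 -> matches Karen
  - ticket 9 (Race condition): agent_id=2 -> matches Karen
All 9 rows appear; 1 has NULL agent.

SQL:
SELECT a.title, b.name AS agent
FROM tickets a
LEFT JOIN agents b ON a.agent_id = b.id

Result:
title          | agent 
---------------+-------
Bad redirect   | Karen 
Broken link    | Victor
Login fails    | NULL  
Wrong timezone | Victor
Wrong total    | Victor
Slow page load | Karen 
Timeout error  | Victor
Export error   | Karen 
Race condition | Karen 


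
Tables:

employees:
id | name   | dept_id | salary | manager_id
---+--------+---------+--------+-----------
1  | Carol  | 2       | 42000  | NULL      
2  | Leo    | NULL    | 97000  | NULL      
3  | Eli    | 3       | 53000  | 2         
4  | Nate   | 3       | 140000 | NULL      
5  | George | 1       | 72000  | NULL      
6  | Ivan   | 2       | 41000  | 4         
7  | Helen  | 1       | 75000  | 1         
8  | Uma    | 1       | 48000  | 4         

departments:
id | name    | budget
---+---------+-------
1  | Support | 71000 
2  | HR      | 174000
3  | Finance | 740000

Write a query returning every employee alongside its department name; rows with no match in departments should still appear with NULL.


LEFT JOIN keeps every row from employees (the left table); where dept_id has no match in departments, the department columns become NULL. Walk through each employee:
  - employee 1 (Carol): dept_id=2 -> matches HR
  - employee 2 (Leo): dept_id=NULL, no match -> kept with NULL
  - employee 3 (Eli): dept_id=3 -> matches Finance
  - employee 4 (Nate): dept_id=3 -> matches Finance
  - employee 5 (George): dept_id=1 -> matches Support
  - employee 6 (Ivan): dept_id=2 -> matches HR
  - employee 7 (Helen): dept_id=1 -> matches Support
  - employee 8 (Uma): dept_id=1 -> matches Support
All 8 rows appear; 1 has NULL department.

SQL:
SELECT a.name, b.name AS department
FROM employees a
LEFT JOIN departments b ON a.dept_id = b.id

Result:
name   | department
-------+-----------
Carol  | HR        
Leo    | NULL      
Eli    | Finance   
Nate   | Finance   
George | Support   
Ivan   | HR        
Helen  | Support   
Uma    | Support   


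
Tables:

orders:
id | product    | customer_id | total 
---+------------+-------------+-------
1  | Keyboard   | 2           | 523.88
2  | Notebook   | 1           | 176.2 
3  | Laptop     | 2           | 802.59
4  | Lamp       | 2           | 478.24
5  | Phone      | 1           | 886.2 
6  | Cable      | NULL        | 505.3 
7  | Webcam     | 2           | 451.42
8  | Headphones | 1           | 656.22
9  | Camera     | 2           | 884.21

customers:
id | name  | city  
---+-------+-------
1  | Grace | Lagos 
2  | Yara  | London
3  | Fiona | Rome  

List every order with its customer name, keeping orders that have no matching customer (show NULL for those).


LEFT JOIN keeps every row from orders (the left table); where customer_id has no match in customers, the customer columns become NULL. Walk through each order:
  - order 1 (Keyboard): customer_id=2 -> matches Yara
  - order 2 (Notebook): customer_id=1 -> matches Grace
  - order 3 (Laptop): customer_id=2 -> matches Yara
  - order 4 (Lamp): customer_id=2 -> matches Yara
  - order 5 (Phone): customer_id=1 -> matches Grace
  - order 6 (Cable): customer_id=NULL, no match -> kept with NULL
  - order 7 (Webcam): customer_id=2 -> matches Yara
  - order 8 (Headphones): customer_id=1 -> matches Grace
  - order 9 (Camera): customer_id=2 -> matches Yara
All 9 rows appear; 1 has NULL customer.

SQL:
SELECT a.product, b.name AS customer
FROM orders a
LEFT JOIN customers b ON a.customer_id = b.id

Result:
product    | customer
-----------+---------
Keyboard   | Yara    
Notebook   | Grace   
Laptop     | Yara    
Lamp       | Yara    
Phone      | Grace   
Cable      | NULL    
Webcam     | Yara    
Headphones | Grace   
Camera     | Yara    


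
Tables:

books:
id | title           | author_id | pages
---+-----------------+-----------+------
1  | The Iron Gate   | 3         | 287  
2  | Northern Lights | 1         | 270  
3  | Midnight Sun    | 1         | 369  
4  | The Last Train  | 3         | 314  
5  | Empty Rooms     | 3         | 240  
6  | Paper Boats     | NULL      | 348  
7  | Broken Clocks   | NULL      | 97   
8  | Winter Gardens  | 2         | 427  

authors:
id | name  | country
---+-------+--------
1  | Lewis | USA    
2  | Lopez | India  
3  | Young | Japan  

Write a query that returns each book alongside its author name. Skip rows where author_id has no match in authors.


INNER JOIN keeps only books rows whose author_id matches an id in authors. Walk through each book:
  - book 1 (The Iron Gate): author_id=3 -> matches Young
  - book 2 (Northern Lights): author_id=1 -> matches Lewis
  - book 3 (Midnight Sun): author_id=1 -> matches Lewis
  - book 4 (The Last Train): author_id=3 -> matches Young
  - book 5 (Empty Rooms): author_id=3 -> matches Young
  - book 6 (Paper Boats): author_id=NULL, no match -> dropped
  - book 7 (Broken Clocks): author_id=NULL, no match -> dropped
  - book 8 (Winter Gardens): author_id=2 -> matches Lopez
So 2 of 8 rows are dropped.

SQL:
SELECT a.title, b.name AS author
FROM books a
INNER JOIN authors b ON a.author_id = b.id

Result:
title           | author
----------------+-------
The Iron Gate   | Young 
Northern Lights | Lewis 
Midnight Sun    | Lewis 
The Last Train  | Young 
Empty Rooms     | Young 
Winter Gardens  | Lopez 


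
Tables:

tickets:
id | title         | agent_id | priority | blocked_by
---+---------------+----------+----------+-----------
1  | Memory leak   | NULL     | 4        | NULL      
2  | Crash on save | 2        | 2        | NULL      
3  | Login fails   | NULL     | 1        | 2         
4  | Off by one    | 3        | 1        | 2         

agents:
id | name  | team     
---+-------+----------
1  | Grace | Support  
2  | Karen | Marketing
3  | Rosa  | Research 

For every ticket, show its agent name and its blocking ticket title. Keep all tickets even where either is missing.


Two LEFT JOINs from the same base table tickets: one to agents via agent_id, one to tickets itself via blocked_by. Both are LEFT so every ticket is preserved.
Match against agents:
  - ticket 1 (Memory leak): agent_id=NULL, no match -> kept with NULL
  - ticket 2 (Crash on save): agent_id=2 -> matches Karen
  - ticket 3 (Login fails): agent_id=NULL, no match -> kept with NULL
  - ticket 4 (Off by one): agent_id=3 -> matches Rosa
Match against tickets (self):
  - ticket 1 (Memory leak): blocked_by=NULL -> NULL
  - ticket 2 (Crash on save): blocked_by=NULL -> NULL
  - ticket 3 (Login fails): blocked_by=2 -> Crash on save
  - ticket 4 (Off by one): blocked_by=2 -> Crash on save

SQL:
SELECT a.title, b.name AS agent, c.title AS blocked_by
FROM tickets a
LEFT JOIN agents b ON a.agent_id = b.id
LEFT JOIN tickets c ON a.blocked_by = c.id

Result:
title         | agent | blocked_by   
--------------+-------+--------------
Memory leak   | NULL  | NULL         
Crash on save | Karen | NULL         
Login fails   | NULL  | Crash on save
Off by one    | Rosa  | Crash on save


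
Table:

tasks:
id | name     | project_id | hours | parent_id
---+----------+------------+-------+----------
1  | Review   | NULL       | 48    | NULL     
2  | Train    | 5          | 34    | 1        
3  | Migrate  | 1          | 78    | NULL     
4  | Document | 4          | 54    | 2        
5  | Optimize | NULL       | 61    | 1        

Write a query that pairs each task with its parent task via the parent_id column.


This is a self-join: tasks is joined to a second copy of itself, matching each row's parent_id to another row's id. Use LEFT JOIN so rows with parent_id=NULL are kept.
  - task 1 (Review): parent_id=NULL -> NULL
  - task 2 (Train): parent_id=1 -> Review
  - task 3 (Migrate): parent_id=NULL -> NULL
  - task 4 (Document): parent_id=2 -> Train
  - task 5 (Optimize): parent_id=1 -> Review

SQL:
SELECT a.name AS item, b.name AS parent
FROM tasks a
LEFT JOIN tasks b ON a.parent_id = b.id

Result:
item     | parent
---------+-------
Review   | NULL  
Train    | Review
Migrate  | NULL  
Document | Train 
Optimize | Review


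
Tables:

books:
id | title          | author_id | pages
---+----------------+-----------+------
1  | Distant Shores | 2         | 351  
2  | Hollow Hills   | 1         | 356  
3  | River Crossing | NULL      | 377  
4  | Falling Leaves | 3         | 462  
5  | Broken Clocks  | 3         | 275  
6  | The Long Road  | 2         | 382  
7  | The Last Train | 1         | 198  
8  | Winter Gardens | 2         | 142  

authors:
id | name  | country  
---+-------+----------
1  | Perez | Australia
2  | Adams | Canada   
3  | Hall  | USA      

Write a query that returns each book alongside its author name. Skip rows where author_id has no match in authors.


INNER JOIN keeps only books rows whose author_id matches an id in authors. Walk through each book:
  - book 1 (Distant Shores): author_id=2 -> matches Adams
  - book 2 (Hollow Hills): author_id=1 -> matches Perez
  - book 3 (River Crossing): author_id=NULL, no match -> dropped
  - book 4 (Falling Leaves): author_id=3 -> matches Hall
  - book 5 (Broken Clocks): author_id=3 -> matches Hall
  - book 6 (The Long Road): author_id=2 -> matches Adams
  - book 7 (The Last Train): author_id=1 -> matches Perez
  - book 8 (Winter Gardens): author_id=2 -> matches Adams
So 1 of 8 rows is dropped.

SQL:
SELECT a.title, b.name AS author
FROM books a
INNER JOIN authors b ON a.author_id = b.id

Result:
title          | author
---------------+-------
Distant Shores | Adams 
Hollow Hills   | Perez 
Falling Leaves | Hall  
Broken Clocks  | Hall  
The Long Road  | Adams 
The Last Train | Perez 
Winter Gardens | Adams 


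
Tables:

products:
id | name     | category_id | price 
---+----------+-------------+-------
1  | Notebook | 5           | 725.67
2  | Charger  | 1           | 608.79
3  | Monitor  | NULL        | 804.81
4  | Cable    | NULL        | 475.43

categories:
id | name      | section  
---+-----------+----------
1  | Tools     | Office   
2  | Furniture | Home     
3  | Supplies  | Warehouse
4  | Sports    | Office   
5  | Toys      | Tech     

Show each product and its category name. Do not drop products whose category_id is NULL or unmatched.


LEFT JOIN keeps every row from products (the left table); where category_id has no match in categories, the category columns become NULL. Walk through each product:
  - product 1 (Notebook): category_id=5 -> matches Toys
  - product 2 (Charger): category_id=1 -> matches Tools
  - product 3 (Monitor): category_id=NULL, no match -> kept with NULL
  - product 4 (Cable): category_id=NULL, no match -> kept with NULL
All 4 rows appear; 2 have NULL category.

SQL:
SELECT a.name, b.name AS category
FROM products a
LEFT JOIN categories b ON a.category_id = b.id

Result:
name     | category
---------+---------
Notebook | Toys    
Charger  | Tools   
Monitor  | NULL    
Cable    | NULL    


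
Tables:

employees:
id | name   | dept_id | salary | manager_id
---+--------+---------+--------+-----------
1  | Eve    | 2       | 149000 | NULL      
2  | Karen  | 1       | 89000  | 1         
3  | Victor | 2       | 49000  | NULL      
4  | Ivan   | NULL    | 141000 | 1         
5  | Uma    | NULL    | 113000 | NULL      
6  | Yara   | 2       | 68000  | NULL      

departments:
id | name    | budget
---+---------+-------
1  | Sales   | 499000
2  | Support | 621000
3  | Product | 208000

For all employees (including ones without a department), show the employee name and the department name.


LEFT JOIN keeps every row from employees (the left table); where dept_id has no match in departments, the department columns become NULL. Walk through each employee:
  - employee 1 (Eve): dept_id=2 -> matches Support
  - employee 2 (Karen): dept_id=1 -> matches Sales
  - employee 3 (Victor): dept_id=2 -> matches Support
  - employee 4 (Ivan): dept_id=NULL, no match -> kept with NULL
  - employee 5 (Uma): dept_id=NULL, no match -> kept with NULL
  - employee 6 (Yara): dept_id=2 -> matches Support
All 6 rows appear; 2 have NULL department.

SQL:
SELECT a.name, b.name AS department
FROM employees a
LEFT JOIN departments b ON a.dept_id = b.id

Result:
name   | department
-------+-----------
Eve    | Support   
Karen  | Sales     
Victor | Support   
Ivan   | NULL      
Uma    | NULL      
Yara   | Support   


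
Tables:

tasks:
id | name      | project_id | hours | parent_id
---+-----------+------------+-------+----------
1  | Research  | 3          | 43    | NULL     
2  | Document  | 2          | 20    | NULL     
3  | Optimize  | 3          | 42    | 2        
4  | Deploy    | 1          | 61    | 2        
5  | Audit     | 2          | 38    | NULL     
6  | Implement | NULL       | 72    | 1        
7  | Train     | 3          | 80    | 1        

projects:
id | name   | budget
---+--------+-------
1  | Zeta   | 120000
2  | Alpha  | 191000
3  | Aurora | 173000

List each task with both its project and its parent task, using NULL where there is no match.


Two LEFT JOINs from the same base table tasks: one to projects via project_id, one to tasks itself via parent_id. Both are LEFT so every task is preserved.
Match against projects:
  - task 1 (Research): project_id=3 -> matches Aurora
  - task 2 (Document): project_id=2 -> matches Alpha
  - task 3 (Optimize): project_id=3 -> matches Aurora
  - task 4 (Deploy): project_id=1 -> matches Zeta
  - task 5 (Audit): project_id=2 -> matches Alpha
  - task 6 (Implement): project_id=NULL, no match -> kept with NULL
  - task 7 (Train): project_id=3 -> matches Aurora
Match against tasks (self):
  - task 1 (Research): parent_id=NULL -> NULL
  - task 2 (Document): parent_id=NULL -> NULL
  - task 3 (Optimize): parent_id=2 -> Document
  - task 4 (Deploy): parent_id=2 -> Document
  - task 5 (Audit): parent_id=NULL -> NULL
  - task 6 (Implement): parent_id=1 -> Research
  - task 7 (Train): parent_id=1 -> Research

SQL:
SELECT a.name, b.name AS project, c.name AS parent
FROM tasks a
LEFT JOIN projects b ON a.project_id = b.id
LEFT JOIN tasks c ON a.parent_id = c.id

Result:
name      | project | parent  
----------+---------+---------
Research  | Aurora  | NULL    
Document  | Alpha   | NULL    
Optimize  | Aurora  | Document
Deploy    | Zeta    | Document
Audit     | Alpha   | NULL    
Implement | NULL    | Research
Train     | Aurora  | Research


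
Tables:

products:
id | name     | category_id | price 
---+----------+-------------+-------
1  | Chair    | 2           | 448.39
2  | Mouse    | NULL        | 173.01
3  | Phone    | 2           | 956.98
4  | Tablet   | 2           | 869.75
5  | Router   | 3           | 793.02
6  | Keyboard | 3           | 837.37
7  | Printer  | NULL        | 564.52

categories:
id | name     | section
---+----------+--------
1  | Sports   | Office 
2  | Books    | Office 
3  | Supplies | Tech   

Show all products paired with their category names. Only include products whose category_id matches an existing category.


INNER JOIN keeps only products rows whose category_id matches an id in categories. Walk through each product:
  - product 1 (Chair): category_id=2 -> matches Books
  - product 2 (Mouse): category_id=NULL, no match -> dropped
  - product 3 (Phone): category_id=2 -> matches Books
  - product 4 (Tablet): category_id=2 -> matches Books
  - product 5 (Router): category_id=3 -> matches Supplies
  - product 6 (Keyboard): category_id=3 -> matches Supplies
  - product 7 (Printer): category_id=NULL, no match -> dropped
So 2 of 7 rows are dropped.

SQL:
SELECT a.name, b.name AS category
FROM products a
INNER JOIN categories b ON a.category_id = b.id

Result:
name     | category
---------+---------
Chair    | Books   
Phone    | Books   
Tablet   | Books   
Router   | Supplies
Keyboard | Supplies
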